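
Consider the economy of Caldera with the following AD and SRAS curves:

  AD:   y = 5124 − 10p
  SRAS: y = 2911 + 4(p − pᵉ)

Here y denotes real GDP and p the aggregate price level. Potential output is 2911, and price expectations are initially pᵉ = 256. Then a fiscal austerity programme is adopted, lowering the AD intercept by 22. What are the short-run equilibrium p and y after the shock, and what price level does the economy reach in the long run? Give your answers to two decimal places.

AD shifts left: new AD is y = 5102 − 10p. With pᵉ = 256, SRAS is y = 1887 + 4p.
Short run: 5102 − 10p = 1887 + 4p gives 3215 = 14p, so p = 229.64 and y = 5102 − 10p = 2805.57.
y = 2805.57 is below potential 2911; expectations adjust and SRAS shifts right until y = 2911.
Long run: on the new AD curve, 2911 = 5102 − 10p gives p = 219.10.

Short run: p = 229.64, y = 2805.57. Long run: p = 219.10.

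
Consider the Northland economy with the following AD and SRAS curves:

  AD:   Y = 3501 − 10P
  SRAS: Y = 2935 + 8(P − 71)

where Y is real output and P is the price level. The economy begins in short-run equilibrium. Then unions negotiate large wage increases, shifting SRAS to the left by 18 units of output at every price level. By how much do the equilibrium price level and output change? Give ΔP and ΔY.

This is a negative supply shock: SRAS shifts left.
New SRAS: Y = 2349 + 8P.
Set AD = SRAS: 3501 − 10P = 2349 + 8P, so 1152 = 18P and P = 64.
Y = 3501 − 10·64 = 2861.
Initially P = 63, Y = 2871, so ΔP = +1 and ΔY = -10.

ΔP = +1, ΔY = -10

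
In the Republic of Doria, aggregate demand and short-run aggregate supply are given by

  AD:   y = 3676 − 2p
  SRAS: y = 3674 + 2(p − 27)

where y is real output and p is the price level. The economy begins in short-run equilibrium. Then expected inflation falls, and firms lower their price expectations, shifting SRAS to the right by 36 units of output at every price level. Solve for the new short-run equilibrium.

This is a positive supply shock: SRAS shifts right.
New SRAS: y = 3656 + 2p.
Set AD = SRAS: 3676 − 2p = 3656 + 2p, so 20 = 4p and p = 5.
y = 3676 − 2·5 = 3666.

p = 5, y = 3666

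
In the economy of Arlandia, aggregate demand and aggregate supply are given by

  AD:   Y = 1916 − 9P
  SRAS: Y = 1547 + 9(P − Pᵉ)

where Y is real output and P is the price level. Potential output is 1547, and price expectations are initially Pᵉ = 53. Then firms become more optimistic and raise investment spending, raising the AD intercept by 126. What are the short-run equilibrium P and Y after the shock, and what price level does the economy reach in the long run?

Short run: P = 54, Y = 1556. Long run: P = 55.

AD shifts right: new AD is Y = 2042 − 9P. With Pᵉ = 53, SRAS is Y = 1070 + 9P.
Short run: 2042 − 9P = 1070 + 9P gives 972 = 18P, so P = 54 and Y = 2042 − 9·54 = 1556.
Y = 1556 is above potential 1547; expectations adjust and SRAS shifts left until Y = 1547.
Long run: on the new AD curve, 1547 = 2042 − 9P gives P = 55.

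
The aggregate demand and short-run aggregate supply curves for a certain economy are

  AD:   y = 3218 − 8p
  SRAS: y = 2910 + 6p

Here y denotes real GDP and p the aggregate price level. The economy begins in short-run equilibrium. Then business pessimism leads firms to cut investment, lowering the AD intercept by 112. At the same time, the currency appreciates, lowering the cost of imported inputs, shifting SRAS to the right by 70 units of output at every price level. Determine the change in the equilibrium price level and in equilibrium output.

Δp = -13, Δy = -8

After both shocks: AD is y = 3106 − 8p and SRAS is y = 2980 + 6p.
Setting them equal: 126 = 14p, so p = 9.
y = 3106 − 8·9 = 3034.
Initially p = 22, y = 3042, so Δp = -13 and Δy = -8.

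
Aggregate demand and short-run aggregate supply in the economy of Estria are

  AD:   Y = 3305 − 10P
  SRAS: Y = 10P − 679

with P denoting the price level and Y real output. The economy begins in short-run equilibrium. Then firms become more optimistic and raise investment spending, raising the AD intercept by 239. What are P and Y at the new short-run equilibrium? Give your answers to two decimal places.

P = 211.15, Y = 1432.50

This is a positive demand shock: AD shifts right.
New AD: Y = 3544 − 10P.
Set AD = SRAS: 3544 − 10P = 10P − 679, so 4223 = 20P and P = 211.15.
Substituting into AD, Y = 1432.50.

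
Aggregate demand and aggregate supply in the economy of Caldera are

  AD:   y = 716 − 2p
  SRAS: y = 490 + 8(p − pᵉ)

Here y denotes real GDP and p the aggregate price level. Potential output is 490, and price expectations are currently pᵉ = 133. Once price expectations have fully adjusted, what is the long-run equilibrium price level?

Short run: with pᵉ = 133, SRAS is y = 8p − 574. Setting AD = SRAS gives 1290 = 10p, so p = 129 and y = 716 − 2·129 = 458.
Output 458 is below potential 490, so over time expected prices fall and SRAS shifts right until y returns to 490.
Long run: y = 490 on the AD curve gives 490 = 716 − 2p, so p = 113.

Long-run p = 113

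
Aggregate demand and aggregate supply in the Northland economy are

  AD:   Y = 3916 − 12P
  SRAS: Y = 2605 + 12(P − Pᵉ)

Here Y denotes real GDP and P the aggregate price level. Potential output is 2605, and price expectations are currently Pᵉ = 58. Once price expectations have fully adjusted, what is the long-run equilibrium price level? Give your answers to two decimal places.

Long-run P = 109.25

Short run: with Pᵉ = 58, SRAS is Y = 1909 + 12P. Setting AD = SRAS gives 2007 = 24P, so P = 83.63 and Y = 3916 − 12P = 2912.50.
Output 2912.50 is above potential 2605, so over time expected prices rise and SRAS shifts left until Y returns to 2605.
Long run: Y = 2605 on the AD curve gives 2605 = 3916 − 12P, so P = 109.25.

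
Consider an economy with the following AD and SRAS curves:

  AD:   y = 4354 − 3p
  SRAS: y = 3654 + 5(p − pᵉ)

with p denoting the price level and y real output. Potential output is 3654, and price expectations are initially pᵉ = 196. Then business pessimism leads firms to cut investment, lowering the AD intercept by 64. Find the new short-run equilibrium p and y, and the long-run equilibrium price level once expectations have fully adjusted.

AD shifts left: new AD is y = 4290 − 3p. With pᵉ = 196, SRAS is y = 2674 + 5p.
Short run: 4290 − 3p = 2674 + 5p gives 1616 = 8p, so p = 202 and y = 4290 − 3·202 = 3684.
y = 3684 is above potential 3654; expectations adjust and SRAS shifts left until y = 3654.
Long run: on the new AD curve, 3654 = 4290 − 3p gives p = 212.

Short run: p = 202, y = 3684. Long run: p = 212.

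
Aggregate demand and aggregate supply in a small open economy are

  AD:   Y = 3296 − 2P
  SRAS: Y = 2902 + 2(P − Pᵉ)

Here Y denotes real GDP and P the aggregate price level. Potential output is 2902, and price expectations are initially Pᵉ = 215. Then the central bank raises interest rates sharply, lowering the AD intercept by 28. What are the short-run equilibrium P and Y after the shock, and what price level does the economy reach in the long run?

AD shifts left: new AD is Y = 3268 − 2P. With Pᵉ = 215, SRAS is Y = 2472 + 2P.
Short run: 3268 − 2P = 2472 + 2P gives 796 = 4P, so P = 199 and Y = 3268 − 2·199 = 2870.
Y = 2870 is below potential 2902; expectations adjust and SRAS shifts right until Y = 2902.
Long run: on the new AD curve, 2902 = 3268 − 2P gives P = 183.

Short run: P = 199, Y = 2870. Long run: P = 183.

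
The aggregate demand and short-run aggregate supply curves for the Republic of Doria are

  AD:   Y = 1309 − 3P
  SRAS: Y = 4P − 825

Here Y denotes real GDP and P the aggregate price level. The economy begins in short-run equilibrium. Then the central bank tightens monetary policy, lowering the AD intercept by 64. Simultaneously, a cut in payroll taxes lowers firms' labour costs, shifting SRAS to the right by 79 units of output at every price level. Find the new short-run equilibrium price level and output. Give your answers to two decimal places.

P = 284.43, Y = 391.71

After both shocks: AD is Y = 1245 − 3P and SRAS is Y = 4P − 746.
Setting them equal: 1991 = 7P, so P = 284.43.
Substituting into AD, Y = 391.71.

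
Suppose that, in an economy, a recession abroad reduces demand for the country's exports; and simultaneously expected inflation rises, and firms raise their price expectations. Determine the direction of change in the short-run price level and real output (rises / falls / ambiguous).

The first event is a negative demand shock: AD shifts left, which by itself pushes P down and Y down.
The second is an adverse supply shock: SRAS shifts left, which by itself pushes P up and Y down.
The two shocks push P in opposite directions, so the effect on P is ambiguous. Both shocks push Y down, so Y falls.

Price level: ambiguous; output: falls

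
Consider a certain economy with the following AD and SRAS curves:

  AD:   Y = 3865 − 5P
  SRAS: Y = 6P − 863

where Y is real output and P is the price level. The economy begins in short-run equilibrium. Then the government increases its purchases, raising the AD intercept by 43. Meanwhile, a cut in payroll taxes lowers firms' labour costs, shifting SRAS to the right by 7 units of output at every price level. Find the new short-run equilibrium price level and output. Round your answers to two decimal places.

After both shocks: AD is Y = 3908 − 5P and SRAS is Y = 6P − 856.
Setting them equal: 4764 = 11P, so P = 433.09.
Substituting into AD, Y = 1742.55.

P = 433.09, Y = 1742.55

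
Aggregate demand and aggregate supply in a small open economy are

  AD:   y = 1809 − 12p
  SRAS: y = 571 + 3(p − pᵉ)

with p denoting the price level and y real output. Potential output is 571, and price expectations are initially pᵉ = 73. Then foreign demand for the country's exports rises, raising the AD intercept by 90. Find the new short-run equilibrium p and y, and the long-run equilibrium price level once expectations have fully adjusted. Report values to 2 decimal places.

AD shifts right: new AD is y = 1899 − 12p. With pᵉ = 73, SRAS is y = 352 + 3p.
Short run: 1899 − 12p = 352 + 3p gives 1547 = 15p, so p = 103.13 and y = 1899 − 12p = 661.40.
y = 661.40 is above potential 571; expectations adjust and SRAS shifts left until y = 571.
Long run: on the new AD curve, 571 = 1899 − 12p gives p = 110.67.

Short run: p = 103.13, y = 661.40. Long run: p = 110.67.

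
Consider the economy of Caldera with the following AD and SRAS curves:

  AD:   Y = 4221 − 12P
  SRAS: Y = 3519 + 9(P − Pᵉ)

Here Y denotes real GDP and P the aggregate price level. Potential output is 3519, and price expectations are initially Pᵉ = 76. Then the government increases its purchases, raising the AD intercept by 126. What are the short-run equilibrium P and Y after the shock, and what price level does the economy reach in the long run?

AD shifts right: new AD is Y = 4347 − 12P. With Pᵉ = 76, SRAS is Y = 2835 + 9P.
Short run: 4347 − 12P = 2835 + 9P gives 1512 = 21P, so P = 72 and Y = 4347 − 12·72 = 3483.
Y = 3483 is below potential 3519; expectations adjust and SRAS shifts right until Y = 3519.
Long run: on the new AD curve, 3519 = 4347 − 12P gives P = 69.

Short run: P = 72, Y = 3483. Long run: P = 69.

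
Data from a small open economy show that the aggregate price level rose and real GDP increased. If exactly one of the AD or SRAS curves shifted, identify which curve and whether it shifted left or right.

AD shifted right

P rose and Y rose. An AD shift moves P and Y in the same direction; an SRAS shift moves them in opposite directions.
Here P and Y moved in the same direction, so the AD curve shifted.
Since Y rose, AD shifted right.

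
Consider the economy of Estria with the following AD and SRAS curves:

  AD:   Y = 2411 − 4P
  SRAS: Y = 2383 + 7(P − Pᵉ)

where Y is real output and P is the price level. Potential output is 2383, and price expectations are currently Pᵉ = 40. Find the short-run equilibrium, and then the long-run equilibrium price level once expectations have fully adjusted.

Short run: P = 28, Y = 2299. Long run: P = 7.

Short run: with Pᵉ = 40, SRAS is Y = 2103 + 7P. Setting AD = SRAS gives 308 = 11P, so P = 28 and Y = 2411 − 4·28 = 2299.
Output 2299 is below potential 2383, so over time expected prices fall and SRAS shifts right until Y returns to 2383.
Long run: Y = 2383 on the AD curve gives 2383 = 2411 − 4P, so P = 7.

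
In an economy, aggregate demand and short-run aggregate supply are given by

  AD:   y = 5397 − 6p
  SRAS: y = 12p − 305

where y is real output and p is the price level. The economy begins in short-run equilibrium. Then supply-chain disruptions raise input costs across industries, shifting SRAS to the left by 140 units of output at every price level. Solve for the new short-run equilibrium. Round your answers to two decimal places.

p = 324.56, y = 3449.67

This is a negative supply shock: SRAS shifts left.
New SRAS: y = 12p − 445.
Set AD = SRAS: 5397 − 6p = 12p − 445, so 5842 = 18p and p = 324.56.
Substituting into AD, y = 3449.67.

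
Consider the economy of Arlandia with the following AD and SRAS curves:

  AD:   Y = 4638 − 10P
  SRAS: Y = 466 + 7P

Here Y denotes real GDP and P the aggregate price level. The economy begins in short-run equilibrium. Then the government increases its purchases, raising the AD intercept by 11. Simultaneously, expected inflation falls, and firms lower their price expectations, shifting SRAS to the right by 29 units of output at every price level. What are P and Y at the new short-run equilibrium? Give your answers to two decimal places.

P = 244.35, Y = 2205.47

After both shocks: AD is Y = 4649 − 10P and SRAS is Y = 495 + 7P.
Setting them equal: 4154 = 17P, so P = 244.35.
Substituting into AD, Y = 2205.47.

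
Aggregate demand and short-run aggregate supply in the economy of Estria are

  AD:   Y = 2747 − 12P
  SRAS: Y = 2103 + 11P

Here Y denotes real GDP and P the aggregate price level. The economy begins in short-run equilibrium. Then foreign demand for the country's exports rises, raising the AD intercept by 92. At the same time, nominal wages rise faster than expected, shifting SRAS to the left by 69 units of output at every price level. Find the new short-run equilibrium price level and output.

After both shocks: AD is Y = 2839 − 12P and SRAS is Y = 2034 + 11P.
Setting them equal: 805 = 23P, so P = 35.
Y = 2839 − 12·35 = 2419.

P = 35, Y = 2419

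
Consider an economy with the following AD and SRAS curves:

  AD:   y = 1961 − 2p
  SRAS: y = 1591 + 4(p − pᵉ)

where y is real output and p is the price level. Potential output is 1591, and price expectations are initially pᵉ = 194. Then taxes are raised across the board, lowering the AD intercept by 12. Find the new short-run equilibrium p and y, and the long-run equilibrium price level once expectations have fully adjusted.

Short run: p = 189, y = 1571. Long run: p = 179.

AD shifts left: new AD is y = 1949 − 2p. With pᵉ = 194, SRAS is y = 815 + 4p.
Short run: 1949 − 2p = 815 + 4p gives 1134 = 6p, so p = 189 and y = 1949 − 2·189 = 1571.
y = 1571 is below potential 1591; expectations adjust and SRAS shifts right until y = 1591.
Long run: on the new AD curve, 1591 = 1949 − 2p gives p = 179.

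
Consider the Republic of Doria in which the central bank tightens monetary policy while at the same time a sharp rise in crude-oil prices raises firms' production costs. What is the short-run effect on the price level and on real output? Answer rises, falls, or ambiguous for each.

The first event is a negative demand shock: AD shifts left, which by itself pushes P down and Y down.
The second is an adverse supply shock: SRAS shifts left, which by itself pushes P up and Y down.
The two shocks push P in opposite directions, so the effect on P is ambiguous. Both shocks push Y down, so Y falls.

Price level: ambiguous; output: falls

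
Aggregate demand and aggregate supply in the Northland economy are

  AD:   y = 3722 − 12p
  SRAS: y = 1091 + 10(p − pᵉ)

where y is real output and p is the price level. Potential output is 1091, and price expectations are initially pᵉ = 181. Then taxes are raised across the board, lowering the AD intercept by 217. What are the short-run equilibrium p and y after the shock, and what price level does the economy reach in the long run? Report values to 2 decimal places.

AD shifts left: new AD is y = 3505 − 12p. With pᵉ = 181, SRAS is y = 10p − 719.
Short run: 3505 − 12p = 10p − 719 gives 4224 = 22p, so p = 192.00 and y = 3505 − 12p = 1201.00.
y = 1201.00 is above potential 1091; expectations adjust and SRAS shifts left until y = 1091.
Long run: on the new AD curve, 1091 = 3505 − 12p gives p = 201.17.

Short run: p = 192.00, y = 1201.00. Long run: p = 201.17.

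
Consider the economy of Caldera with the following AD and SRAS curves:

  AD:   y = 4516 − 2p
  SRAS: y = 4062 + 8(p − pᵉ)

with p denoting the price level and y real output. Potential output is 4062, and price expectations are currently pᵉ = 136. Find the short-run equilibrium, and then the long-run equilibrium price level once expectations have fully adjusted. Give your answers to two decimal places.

Short run: with pᵉ = 136, SRAS is y = 2974 + 8p. Setting AD = SRAS gives 1542 = 10p, so p = 154.20 and y = 4516 − 2p = 4207.60.
Output 4207.60 is above potential 4062, so over time expected prices rise and SRAS shifts left until y returns to 4062.
Long run: y = 4062 on the AD curve gives 4062 = 4516 − 2p, so p = 227.00.

Short run: p = 154.20, y = 4207.60. Long run: p = 227.00.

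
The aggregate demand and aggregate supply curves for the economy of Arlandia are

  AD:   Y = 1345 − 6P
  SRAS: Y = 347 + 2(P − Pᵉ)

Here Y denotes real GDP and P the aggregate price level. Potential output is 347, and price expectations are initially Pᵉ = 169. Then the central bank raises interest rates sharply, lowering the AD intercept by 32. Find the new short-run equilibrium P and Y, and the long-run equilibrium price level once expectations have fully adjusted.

AD shifts left: new AD is Y = 1313 − 6P. With Pᵉ = 169, SRAS is Y = 9 + 2P.
Short run: 1313 − 6P = 9 + 2P gives 1304 = 8P, so P = 163 and Y = 1313 − 6·163 = 335.
Y = 335 is below potential 347; expectations adjust and SRAS shifts right until Y = 347.
Long run: on the new AD curve, 347 = 1313 − 6P gives P = 161.

Short run: P = 163, Y = 335. Long run: P = 161.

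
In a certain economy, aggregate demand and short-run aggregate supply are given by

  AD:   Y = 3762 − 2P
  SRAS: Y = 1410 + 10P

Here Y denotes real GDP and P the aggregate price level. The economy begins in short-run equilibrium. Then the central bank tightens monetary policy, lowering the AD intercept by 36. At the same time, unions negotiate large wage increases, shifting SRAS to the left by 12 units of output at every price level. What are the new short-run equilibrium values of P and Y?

After both shocks: AD is Y = 3726 − 2P and SRAS is Y = 1398 + 10P.
Setting them equal: 2328 = 12P, so P = 194.
Y = 3726 − 2·194 = 3338.

P = 194, Y = 3338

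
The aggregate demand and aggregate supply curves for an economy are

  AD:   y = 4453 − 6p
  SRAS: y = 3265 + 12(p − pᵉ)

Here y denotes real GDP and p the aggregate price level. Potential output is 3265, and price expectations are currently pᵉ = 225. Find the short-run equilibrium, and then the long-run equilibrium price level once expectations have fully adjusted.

Short run: with pᵉ = 225, SRAS is y = 565 + 12p. Setting AD = SRAS gives 3888 = 18p, so p = 216 and y = 4453 − 6·216 = 3157.
Output 3157 is below potential 3265, so over time expected prices fall and SRAS shifts right until y returns to 3265.
Long run: y = 3265 on the AD curve gives 3265 = 4453 − 6p, so p = 198.

Short run: p = 216, y = 3157. Long run: p = 198.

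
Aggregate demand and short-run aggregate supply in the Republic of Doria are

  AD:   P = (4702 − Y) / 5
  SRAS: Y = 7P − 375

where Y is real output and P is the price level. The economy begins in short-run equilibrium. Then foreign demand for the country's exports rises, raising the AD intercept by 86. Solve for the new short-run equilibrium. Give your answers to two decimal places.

This is a positive demand shock: AD shifts right.
New AD: Y = 4788 − 5P.
Set AD = SRAS: 4788 − 5P = 7P − 375, so 5163 = 12P and P = 430.25.
Substituting into AD, Y = 2636.75.

P = 430.25, Y = 2636.75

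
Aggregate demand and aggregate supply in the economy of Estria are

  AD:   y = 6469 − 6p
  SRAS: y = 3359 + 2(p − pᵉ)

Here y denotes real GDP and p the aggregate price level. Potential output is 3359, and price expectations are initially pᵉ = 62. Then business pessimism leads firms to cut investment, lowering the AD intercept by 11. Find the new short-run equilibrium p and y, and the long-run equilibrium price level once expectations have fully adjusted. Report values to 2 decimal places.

AD shifts left: new AD is y = 6458 − 6p. With pᵉ = 62, SRAS is y = 3235 + 2p.
Short run: 6458 − 6p = 3235 + 2p gives 3223 = 8p, so p = 402.88 and y = 6458 − 6p = 4040.75.
y = 4040.75 is above potential 3359; expectations adjust and SRAS shifts left until y = 3359.
Long run: on the new AD curve, 3359 = 6458 − 6p gives p = 516.50.

Short run: p = 402.88, y = 4040.75. Long run: p = 516.50.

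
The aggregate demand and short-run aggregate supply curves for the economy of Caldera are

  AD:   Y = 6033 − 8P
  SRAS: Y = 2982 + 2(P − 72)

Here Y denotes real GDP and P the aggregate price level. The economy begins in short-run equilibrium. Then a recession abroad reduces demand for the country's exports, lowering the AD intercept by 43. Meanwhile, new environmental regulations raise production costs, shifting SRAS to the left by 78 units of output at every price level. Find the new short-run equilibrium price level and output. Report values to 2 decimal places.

P = 323.00, Y = 3406.00

After both shocks: AD is Y = 5990 − 8P and SRAS is Y = 2760 + 2P.
Setting them equal: 3230 = 10P, so P = 323.00.
Substituting into AD, Y = 3406.00.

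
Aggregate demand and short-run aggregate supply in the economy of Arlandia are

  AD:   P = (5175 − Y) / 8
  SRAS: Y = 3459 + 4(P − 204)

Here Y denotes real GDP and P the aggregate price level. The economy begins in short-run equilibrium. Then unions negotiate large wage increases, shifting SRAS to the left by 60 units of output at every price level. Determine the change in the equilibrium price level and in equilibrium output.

ΔP = +5, ΔY = -40

This is a negative supply shock: SRAS shifts left.
New SRAS: Y = 2583 + 4P.
Set AD = SRAS: 5175 − 8P = 2583 + 4P, so 2592 = 12P and P = 216.
Y = 5175 − 8·216 = 3447.
Initially P = 211, Y = 3487, so ΔP = +5 and ΔY = -40.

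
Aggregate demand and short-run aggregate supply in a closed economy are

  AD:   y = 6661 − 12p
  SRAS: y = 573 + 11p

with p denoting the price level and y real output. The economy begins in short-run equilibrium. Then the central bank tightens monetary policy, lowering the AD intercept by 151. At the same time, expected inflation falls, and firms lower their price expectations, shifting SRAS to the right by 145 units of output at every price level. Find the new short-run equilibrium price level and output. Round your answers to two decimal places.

p = 251.83, y = 3488.09

After both shocks: AD is y = 6510 − 12p and SRAS is y = 718 + 11p.
Setting them equal: 5792 = 23p, so p = 251.83.
Substituting into AD, y = 3488.09.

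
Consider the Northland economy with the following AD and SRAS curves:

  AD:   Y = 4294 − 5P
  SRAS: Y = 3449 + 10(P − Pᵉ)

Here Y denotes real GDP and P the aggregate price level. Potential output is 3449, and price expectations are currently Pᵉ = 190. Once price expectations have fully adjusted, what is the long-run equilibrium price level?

Long-run P = 169

Short run: with Pᵉ = 190, SRAS is Y = 1549 + 10P. Setting AD = SRAS gives 2745 = 15P, so P = 183 and Y = 4294 − 5·183 = 3379.
Output 3379 is below potential 3449, so over time expected prices fall and SRAS shifts right until Y returns to 3449.
Long run: Y = 3449 on the AD curve gives 3449 = 4294 − 5P, so P = 169.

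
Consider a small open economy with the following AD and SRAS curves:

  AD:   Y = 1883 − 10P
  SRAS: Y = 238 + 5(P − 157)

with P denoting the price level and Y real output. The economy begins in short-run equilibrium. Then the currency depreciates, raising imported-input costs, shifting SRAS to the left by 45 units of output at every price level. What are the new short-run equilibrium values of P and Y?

This is a negative supply shock: SRAS shifts left.
New SRAS: Y = 5P − 592.
Set AD = SRAS: 1883 − 10P = 5P − 592, so 2475 = 15P and P = 165.
Y = 1883 − 10·165 = 233.

P = 165, Y = 233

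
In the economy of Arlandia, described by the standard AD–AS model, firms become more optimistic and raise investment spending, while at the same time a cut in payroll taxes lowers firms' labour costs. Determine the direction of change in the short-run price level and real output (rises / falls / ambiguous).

Price level: ambiguous; output: rises

The first event is a positive demand shock: AD shifts right, which by itself pushes P up and Y up.
The second is a favourable supply shock: SRAS shifts right, which by itself pushes P down and Y up.
The two shocks push P in opposite directions, so the effect on P is ambiguous. Both shocks push Y up, so Y rises.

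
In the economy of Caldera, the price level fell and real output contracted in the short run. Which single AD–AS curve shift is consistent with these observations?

P fell and Y fell. An AD shift moves P and Y in the same direction; an SRAS shift moves them in opposite directions.
Here P and Y moved in the same direction, so the AD curve shifted.
Since Y fell, AD shifted left.

AD shifted left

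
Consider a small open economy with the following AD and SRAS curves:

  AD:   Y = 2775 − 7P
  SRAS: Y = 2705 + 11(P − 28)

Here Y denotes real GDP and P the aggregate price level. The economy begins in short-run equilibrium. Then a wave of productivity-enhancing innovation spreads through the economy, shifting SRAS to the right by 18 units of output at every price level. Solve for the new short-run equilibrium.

P = 20, Y = 2635

This is a positive supply shock: SRAS shifts right.
New SRAS: Y = 2415 + 11P.
Set AD = SRAS: 2775 − 7P = 2415 + 11P, so 360 = 18P and P = 20.
Y = 2775 − 7·20 = 2635.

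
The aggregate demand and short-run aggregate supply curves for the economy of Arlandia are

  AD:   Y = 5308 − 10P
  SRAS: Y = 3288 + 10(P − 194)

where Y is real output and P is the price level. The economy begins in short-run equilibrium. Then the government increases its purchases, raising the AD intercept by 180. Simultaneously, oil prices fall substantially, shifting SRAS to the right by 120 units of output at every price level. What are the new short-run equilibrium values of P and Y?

P = 201, Y = 3478

After both shocks: AD is Y = 5488 − 10P and SRAS is Y = 1468 + 10P.
Setting them equal: 4020 = 20P, so P = 201.
Y = 5488 − 10·201 = 3478.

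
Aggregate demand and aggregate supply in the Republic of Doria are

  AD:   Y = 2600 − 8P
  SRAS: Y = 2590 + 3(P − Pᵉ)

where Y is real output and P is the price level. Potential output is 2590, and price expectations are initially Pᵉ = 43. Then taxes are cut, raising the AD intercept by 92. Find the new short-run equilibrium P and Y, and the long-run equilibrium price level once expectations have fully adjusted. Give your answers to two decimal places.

AD shifts right: new AD is Y = 2692 − 8P. With Pᵉ = 43, SRAS is Y = 2461 + 3P.
Short run: 2692 − 8P = 2461 + 3P gives 231 = 11P, so P = 21.00 and Y = 2692 − 8P = 2524.00.
Y = 2524.00 is below potential 2590; expectations adjust and SRAS shifts right until Y = 2590.
Long run: on the new AD curve, 2590 = 2692 − 8P gives P = 12.75.

Short run: P = 21.00, Y = 2524.00. Long run: P = 12.75.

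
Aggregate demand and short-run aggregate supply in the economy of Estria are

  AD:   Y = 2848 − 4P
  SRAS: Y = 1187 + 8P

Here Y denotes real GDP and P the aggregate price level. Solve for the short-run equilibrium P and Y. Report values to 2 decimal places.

P = 138.42, Y = 2294.33

Set AD = SRAS: 2848 − 4P = 1187 + 8P, so 1661 = 12P and P = 138.42.
Substituting into AD, Y = 2848 − 4P = 2294.33.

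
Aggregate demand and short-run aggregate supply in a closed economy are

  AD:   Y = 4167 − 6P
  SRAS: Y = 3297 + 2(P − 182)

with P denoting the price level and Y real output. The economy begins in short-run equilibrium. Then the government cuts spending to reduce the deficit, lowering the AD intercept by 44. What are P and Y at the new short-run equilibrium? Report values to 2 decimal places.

P = 148.75, Y = 3230.50

This is a negative demand shock: AD shifts left.
New AD: Y = 4123 − 6P.
SRAS can be written Y = 2933 + 2P.
Set AD = SRAS: 4123 − 6P = 2933 + 2P, so 1190 = 8P and P = 148.75.
Substituting into AD, Y = 3230.50.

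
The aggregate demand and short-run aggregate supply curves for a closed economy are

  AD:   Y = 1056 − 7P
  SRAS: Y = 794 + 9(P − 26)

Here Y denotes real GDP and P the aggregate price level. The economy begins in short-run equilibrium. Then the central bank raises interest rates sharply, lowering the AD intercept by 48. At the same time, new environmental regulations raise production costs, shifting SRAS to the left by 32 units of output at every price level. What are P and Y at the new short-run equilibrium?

P = 30, Y = 798

After both shocks: AD is Y = 1008 − 7P and SRAS is Y = 528 + 9P.
Setting them equal: 480 = 16P, so P = 30.
Y = 1008 − 7·30 = 798.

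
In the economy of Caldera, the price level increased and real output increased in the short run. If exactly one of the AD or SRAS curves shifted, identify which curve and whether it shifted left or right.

P rose and Y rose. An AD shift moves P and Y in the same direction; an SRAS shift moves them in opposite directions.
Here P and Y moved in the same direction, so the AD curve shifted.
Since Y rose, AD shifted right.

AD shifted right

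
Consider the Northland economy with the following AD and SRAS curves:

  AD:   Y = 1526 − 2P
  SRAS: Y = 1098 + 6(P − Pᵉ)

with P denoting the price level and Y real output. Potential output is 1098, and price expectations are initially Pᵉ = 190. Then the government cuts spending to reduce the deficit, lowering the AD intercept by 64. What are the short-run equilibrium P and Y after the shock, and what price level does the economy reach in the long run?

Short run: P = 188, Y = 1086. Long run: P = 182.

AD shifts left: new AD is Y = 1462 − 2P. With Pᵉ = 190, SRAS is Y = 6P − 42.
Short run: 1462 − 2P = 6P − 42 gives 1504 = 8P, so P = 188 and Y = 1462 − 2·188 = 1086.
Y = 1086 is below potential 1098; expectations adjust and SRAS shifts right until Y = 1098.
Long run: on the new AD curve, 1098 = 1462 − 2P gives P = 182.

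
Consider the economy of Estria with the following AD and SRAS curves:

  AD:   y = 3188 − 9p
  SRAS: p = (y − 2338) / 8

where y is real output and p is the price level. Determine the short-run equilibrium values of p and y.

p = 50, y = 2738

Rearrange SRAS to y = 2338 + 8p.
Set AD = SRAS: 3188 − 9p = 2338 + 8p, so 850 = 17p and p = 50.
Then y = 3188 − 9·50 = 2738.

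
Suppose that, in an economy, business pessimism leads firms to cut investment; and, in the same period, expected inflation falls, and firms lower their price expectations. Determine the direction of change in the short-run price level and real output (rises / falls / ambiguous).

Price level: falls; output: ambiguous

The first event is a negative demand shock: AD shifts left, which by itself pushes P down and Y down.
The second is a favourable supply shock: SRAS shifts right, which by itself pushes P down and Y up.
Both shocks push P down, so P falls. The two shocks push Y in opposite directions, so the effect on Y is ambiguous.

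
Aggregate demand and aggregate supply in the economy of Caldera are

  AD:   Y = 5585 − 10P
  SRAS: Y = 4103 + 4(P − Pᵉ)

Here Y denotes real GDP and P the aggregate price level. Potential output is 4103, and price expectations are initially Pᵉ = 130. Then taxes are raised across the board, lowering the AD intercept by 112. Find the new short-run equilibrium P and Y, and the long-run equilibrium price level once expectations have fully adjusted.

AD shifts left: new AD is Y = 5473 − 10P. With Pᵉ = 130, SRAS is Y = 3583 + 4P.
Short run: 5473 − 10P = 3583 + 4P gives 1890 = 14P, so P = 135 and Y = 5473 − 10·135 = 4123.
Y = 4123 is above potential 4103; expectations adjust and SRAS shifts left until Y = 4103.
Long run: on the new AD curve, 4103 = 5473 − 10P gives P = 137.

Short run: P = 135, Y = 4123. Long run: P = 137.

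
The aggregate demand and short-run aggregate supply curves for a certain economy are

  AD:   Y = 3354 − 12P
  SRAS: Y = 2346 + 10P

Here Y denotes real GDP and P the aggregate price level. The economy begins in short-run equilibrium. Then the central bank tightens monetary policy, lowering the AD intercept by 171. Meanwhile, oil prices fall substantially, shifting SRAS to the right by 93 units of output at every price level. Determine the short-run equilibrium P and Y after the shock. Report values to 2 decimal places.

After both shocks: AD is Y = 3183 − 12P and SRAS is Y = 2439 + 10P.
Setting them equal: 744 = 22P, so P = 33.82.
Substituting into AD, Y = 2777.18.

P = 33.82, Y = 2777.18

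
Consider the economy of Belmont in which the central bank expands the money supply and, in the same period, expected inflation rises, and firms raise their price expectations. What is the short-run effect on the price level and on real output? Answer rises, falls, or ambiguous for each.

Price level: rises; output: ambiguous

The first event is a positive demand shock: AD shifts right, which by itself pushes P up and Y up.
The second is an adverse supply shock: SRAS shifts left, which by itself pushes P up and Y down.
Both shocks push P up, so P rises. The two shocks push Y in opposite directions, so the effect on Y is ambiguous.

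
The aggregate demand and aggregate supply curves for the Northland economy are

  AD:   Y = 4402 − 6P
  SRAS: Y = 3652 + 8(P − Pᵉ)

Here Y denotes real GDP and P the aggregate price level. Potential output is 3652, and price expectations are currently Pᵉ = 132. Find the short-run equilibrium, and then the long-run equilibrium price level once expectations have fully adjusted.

Short run: with Pᵉ = 132, SRAS is Y = 2596 + 8P. Setting AD = SRAS gives 1806 = 14P, so P = 129 and Y = 4402 − 6·129 = 3628.
Output 3628 is below potential 3652, so over time expected prices fall and SRAS shifts right until Y returns to 3652.
Long run: Y = 3652 on the AD curve gives 3652 = 4402 − 6P, so P = 125.

Short run: P = 129, Y = 3628. Long run: P = 125.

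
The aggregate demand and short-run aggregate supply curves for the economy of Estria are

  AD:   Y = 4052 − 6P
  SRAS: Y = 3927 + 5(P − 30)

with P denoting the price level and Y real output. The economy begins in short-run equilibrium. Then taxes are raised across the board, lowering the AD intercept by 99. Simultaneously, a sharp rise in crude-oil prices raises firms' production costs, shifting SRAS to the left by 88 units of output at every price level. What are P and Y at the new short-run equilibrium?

After both shocks: AD is Y = 3953 − 6P and SRAS is Y = 3689 + 5P.
Setting them equal: 264 = 11P, so P = 24.
Y = 3953 − 6·24 = 3809.

P = 24, Y = 3809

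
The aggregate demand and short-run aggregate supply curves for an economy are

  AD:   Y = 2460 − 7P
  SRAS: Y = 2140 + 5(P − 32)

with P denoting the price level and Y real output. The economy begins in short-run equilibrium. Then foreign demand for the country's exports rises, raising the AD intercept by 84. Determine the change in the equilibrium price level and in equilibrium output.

This is a positive demand shock: AD shifts right.
New AD: Y = 2544 − 7P.
SRAS can be written Y = 1980 + 5P.
Set AD = SRAS: 2544 − 7P = 1980 + 5P, so 564 = 12P and P = 47.
Y = 2544 − 7·47 = 2215.
Initially P = 40, Y = 2180, so ΔP = +7 and ΔY = +35.

ΔP = +7, ΔY = +35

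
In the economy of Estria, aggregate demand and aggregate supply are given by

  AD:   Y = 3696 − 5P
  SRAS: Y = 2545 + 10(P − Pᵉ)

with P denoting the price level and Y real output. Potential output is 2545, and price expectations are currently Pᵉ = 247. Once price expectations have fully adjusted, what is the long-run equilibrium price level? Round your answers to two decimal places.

Long-run P = 230.20

Short run: with Pᵉ = 247, SRAS is Y = 75 + 10P. Setting AD = SRAS gives 3621 = 15P, so P = 241.40 and Y = 3696 − 5P = 2489.00.
Output 2489.00 is below potential 2545, so over time expected prices fall and SRAS shifts right until Y returns to 2545.
Long run: Y = 2545 on the AD curve gives 2545 = 3696 − 5P, so P = 230.20.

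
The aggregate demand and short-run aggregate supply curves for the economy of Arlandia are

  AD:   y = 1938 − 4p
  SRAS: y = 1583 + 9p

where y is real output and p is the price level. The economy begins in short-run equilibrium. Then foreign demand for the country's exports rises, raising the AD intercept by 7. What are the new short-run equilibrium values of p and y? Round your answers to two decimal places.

p = 27.85, y = 1833.62

This is a positive demand shock: AD shifts right.
New AD: y = 1945 − 4p.
Set AD = SRAS: 1945 − 4p = 1583 + 9p, so 362 = 13p and p = 27.85.
Substituting into AD, y = 1833.62.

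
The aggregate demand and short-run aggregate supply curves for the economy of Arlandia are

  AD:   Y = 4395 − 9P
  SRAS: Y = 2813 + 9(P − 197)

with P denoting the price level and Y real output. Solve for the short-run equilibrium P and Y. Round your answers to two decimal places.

Write SRAS as Y = 2813 + 9P − 1773 = 1040 + 9P.
Set AD = SRAS: 4395 − 9P = 1040 + 9P, so 3355 = 18P and P = 186.39.
Substituting into AD, Y = 4395 − 9P = 2717.50.

P = 186.39, Y = 2717.50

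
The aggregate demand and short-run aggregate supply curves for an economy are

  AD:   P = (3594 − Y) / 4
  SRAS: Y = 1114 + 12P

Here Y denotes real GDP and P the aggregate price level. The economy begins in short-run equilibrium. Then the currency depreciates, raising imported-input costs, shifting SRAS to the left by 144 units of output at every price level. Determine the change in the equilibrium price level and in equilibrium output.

This is a negative supply shock: SRAS shifts left.
New SRAS: Y = 970 + 12P.
Set AD = SRAS: 3594 − 4P = 970 + 12P, so 2624 = 16P and P = 164.
Y = 3594 − 4·164 = 2938.
Initially P = 155, Y = 2974, so ΔP = +9 and ΔY = -36.

ΔP = +9, ΔY = -36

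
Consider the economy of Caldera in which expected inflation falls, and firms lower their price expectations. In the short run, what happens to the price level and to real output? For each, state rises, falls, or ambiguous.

Price level: falls; output: rises

This is a favourable supply shock: SRAS shifts right.
Moving along the downward-sloping AD curve, P falls and Y rises.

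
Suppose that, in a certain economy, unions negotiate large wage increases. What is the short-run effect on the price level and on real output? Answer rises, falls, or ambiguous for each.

This is an adverse supply shock: SRAS shifts left.
Moving along the downward-sloping AD curve, P rises and Y falls.

Price level: rises; output: falls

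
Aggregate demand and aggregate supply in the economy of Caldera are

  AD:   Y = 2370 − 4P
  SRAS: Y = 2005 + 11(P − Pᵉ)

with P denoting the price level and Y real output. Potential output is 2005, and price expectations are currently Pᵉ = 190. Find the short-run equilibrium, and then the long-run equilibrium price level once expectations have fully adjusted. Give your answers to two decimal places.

Short run: with Pᵉ = 190, SRAS is Y = 11P − 85. Setting AD = SRAS gives 2455 = 15P, so P = 163.67 and Y = 2370 − 4P = 1715.33.
Output 1715.33 is below potential 2005, so over time expected prices fall and SRAS shifts right until Y returns to 2005.
Long run: Y = 2005 on the AD curve gives 2005 = 2370 − 4P, so P = 91.25.

Short run: P = 163.67, Y = 1715.33. Long run: P = 91.25.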